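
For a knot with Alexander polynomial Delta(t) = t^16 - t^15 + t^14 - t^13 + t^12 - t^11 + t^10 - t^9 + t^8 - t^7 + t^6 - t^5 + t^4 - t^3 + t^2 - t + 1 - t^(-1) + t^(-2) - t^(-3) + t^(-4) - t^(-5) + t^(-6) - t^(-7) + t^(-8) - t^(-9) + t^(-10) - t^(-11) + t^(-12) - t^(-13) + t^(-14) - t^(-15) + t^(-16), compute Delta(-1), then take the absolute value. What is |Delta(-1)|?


Step 1: The polynomial has 33 terms with alternating signs, exponents from 16 down to -16.
Step 2: Substitute t = -1. The i-th term has coefficient (-1)^i and exponent (m-i),
  so its value is (-1)^i * (-1)^(m-i) = (-1)^m = 1 for every i.
Step 3: All 33 terms equal 1, so Delta(-1) = 33 * (1) = 33
Step 4: |Delta(-1)| = 33

33


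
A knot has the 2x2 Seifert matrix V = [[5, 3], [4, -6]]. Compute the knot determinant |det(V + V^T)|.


Step 1: Form V + V^T where V = [[5, 3], [4, -6]]
  V^T = [[5, 4], [3, -6]]
  V + V^T = [[10, 7], [7, -12]]
Step 2: det(V + V^T) = 10*(-12) - 7*7
  = -120 - 49 = -169
Step 3: Knot determinant = |det(V + V^T)| = |-169| = 169

169


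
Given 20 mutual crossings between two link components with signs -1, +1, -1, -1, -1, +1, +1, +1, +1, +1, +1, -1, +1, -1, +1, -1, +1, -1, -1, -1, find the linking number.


Step 1: Count positive crossings: 10
Step 2: Count negative crossings: 10
Step 3: Sum of signs = 10 - 10 = 0
Step 4: Linking number = sum/2 = 0/2 = 0

0


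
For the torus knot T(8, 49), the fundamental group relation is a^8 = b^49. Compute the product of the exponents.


The relation is a^8 = b^49.
Product of exponents = 8 * 49
= 392

392


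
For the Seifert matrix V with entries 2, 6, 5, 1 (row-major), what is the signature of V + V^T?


Step 1: V + V^T = [[4, 11], [11, 2]]
Step 2: trace = 6, det = -113
Step 3: Discriminant = 6^2 - 4*(-113) = 488
Step 4: Eigenvalues: 14.0454, -8.04536
Step 5: Signature = (# positive eigenvalues) - (# negative eigenvalues) = 0

0


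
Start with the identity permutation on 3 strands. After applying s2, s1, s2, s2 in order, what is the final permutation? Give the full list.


Starting with identity [1, 2, 3].
Apply generators in sequence:
  After s2: [1, 3, 2]
  After s1: [3, 1, 2]
  After s2: [3, 2, 1]
  After s2: [3, 1, 2]
Final permutation: [3, 1, 2]

[3, 1, 2]


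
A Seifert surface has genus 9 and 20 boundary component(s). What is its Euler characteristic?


chi = 2 - 2g - b
= 2 - 2*9 - 20
= 2 - 18 - 20 = -36

-36


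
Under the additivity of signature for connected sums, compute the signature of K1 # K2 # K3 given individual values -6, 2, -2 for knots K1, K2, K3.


The signature is additive under connected sum.
signature(K1 # K2 # K3) = (-6) + (2) + (-2)
= -6

-6


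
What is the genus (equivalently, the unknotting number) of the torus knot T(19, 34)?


For a torus knot T(p,q), both the unknotting number and genus equal (p-1)(q-1)/2.
= (19-1)(34-1)/2
= 18*33/2
= 594/2 = 297

297


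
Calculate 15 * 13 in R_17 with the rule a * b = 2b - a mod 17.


15 * 13 = 2*13 - 15 mod 17
= 26 - 15 mod 17
= 11 mod 17 = 11

11


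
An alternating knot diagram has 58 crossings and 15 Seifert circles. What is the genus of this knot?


For alternating knots, g = (c - s + 1)/2.
= (58 - 15 + 1)/2
= 44/2 = 22

22


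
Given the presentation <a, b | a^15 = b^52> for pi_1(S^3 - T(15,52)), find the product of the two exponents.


The relation is a^15 = b^52.
Product of exponents = 15 * 52
= 780

780


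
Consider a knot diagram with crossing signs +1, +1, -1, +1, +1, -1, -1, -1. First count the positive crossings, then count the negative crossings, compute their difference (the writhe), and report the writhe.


Step 1: Count positive crossings (+1).
Positive crossings: 4
Step 2: Count negative crossings (-1).
Negative crossings: 4
Step 3: Writhe = (positive) - (negative)
w = 4 - 4 = 0
Step 4: |w| = 0, and w is zero

0


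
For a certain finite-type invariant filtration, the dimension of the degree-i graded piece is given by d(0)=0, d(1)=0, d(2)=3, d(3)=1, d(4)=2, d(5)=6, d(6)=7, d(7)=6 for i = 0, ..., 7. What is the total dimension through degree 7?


Total dimension = d(0) + d(1) + ... + d(7)
= 0 + 0 + 3 + 1 + 2 + 6 + 7 + 6
= 25

25


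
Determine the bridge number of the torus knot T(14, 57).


The bridge number of T(p,q) is min(p,q).
min(14, 57) = 14

14


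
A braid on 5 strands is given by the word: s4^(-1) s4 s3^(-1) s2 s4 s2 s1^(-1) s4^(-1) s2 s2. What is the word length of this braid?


The word length counts the number of generators (including inverses).
Listing each generator: s4^(-1), s4, s3^(-1), s2, s4, s2, s1^(-1), s4^(-1), s2, s2
There are 10 generators in this braid word.

10


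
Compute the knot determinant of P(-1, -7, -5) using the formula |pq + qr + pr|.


Step 1: Compute pq + qr + pr.
pq = (-1)*(-7) = 7
qr = (-7)*(-5) = 35
pr = (-1)*(-5) = 5
pq + qr + pr = 7 + 35 + 5 = 47
Step 2: Take absolute value.
det(P(-1,-7,-5)) = |47| = 47

47


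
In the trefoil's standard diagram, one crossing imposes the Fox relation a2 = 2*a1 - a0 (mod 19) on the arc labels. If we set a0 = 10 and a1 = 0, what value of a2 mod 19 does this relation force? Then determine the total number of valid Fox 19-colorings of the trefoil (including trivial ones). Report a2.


Step 1: Apply the given crossing relation 2*a1 - a0 - a2 = 0 (mod 19).
  a2 = 2*a1 - a0 mod 19
  a2 = 2*0 - 10 mod 19
  a2 = 0 - 10 mod 19
  a2 = -10 mod 19 = 9
Step 2: The trefoil has determinant 3.
  Number of Fox p-colorings (p prime) is p^2 if p = 3, else p.
  Since 19 does not divide 3, only trivial (constant) colorings exist.
  (So the trial a0 = 10, a1 = 0 with a0 != a1 does NOT extend to a valid coloring of the whole trefoil: the other two crossing relations require 3*(a1 - a0) = 0 (mod 19), which fails.)
  Total colorings = 19
Step 3: a2 = 9, total Fox 19-colorings = 19

9


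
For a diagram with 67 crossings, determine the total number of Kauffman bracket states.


Each crossing contributes 2 choices (A-smoothing or B-smoothing).
Total states = 2^67 = 147573952589676412928

147573952589676412928


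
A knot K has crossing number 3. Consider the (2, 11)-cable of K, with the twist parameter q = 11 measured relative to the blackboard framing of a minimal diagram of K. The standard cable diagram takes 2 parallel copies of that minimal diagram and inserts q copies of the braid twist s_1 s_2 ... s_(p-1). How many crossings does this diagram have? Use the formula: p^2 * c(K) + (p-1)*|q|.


Step 1: Each of the c(K) crossings of the companion diagram becomes p*p = p^2 crossings among the p parallel strands, and each of the |q| twists s_1 s_2 ... s_(p-1) adds (p-1) crossings.
  Crossings = p^2 * c(K) + (p-1)*|q|
Step 2: = 2^2 * 3 + (2-1)*11
Step 3: = 4*3 + 1*11
Step 4: = 12 + 11 = 23

23


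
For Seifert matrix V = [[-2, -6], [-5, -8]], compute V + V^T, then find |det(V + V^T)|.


Step 1: Form V + V^T where V = [[-2, -6], [-5, -8]]
  V^T = [[-2, -5], [-6, -8]]
  V + V^T = [[-4, -11], [-11, -16]]
Step 2: det(V + V^T) = (-4)*(-16) - (-11)*(-11)
  = 64 - 121 = -57
Step 3: Knot determinant = |det(V + V^T)| = |-57| = 57

57


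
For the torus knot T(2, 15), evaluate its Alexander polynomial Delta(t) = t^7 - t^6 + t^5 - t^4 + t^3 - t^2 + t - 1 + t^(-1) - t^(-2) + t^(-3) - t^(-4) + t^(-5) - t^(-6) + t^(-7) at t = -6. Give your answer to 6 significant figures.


Substituting t = -6 into Delta(t) = t^7 - t^6 + t^5 - t^4 + t^3 - t^2 + t - 1 + t^(-1) - t^(-2) + t^(-3) - t^(-4) + t^(-5) - t^(-6) + t^(-7):
Term values: (-279936) + (-46656) + (-7776) + (-1296) + (-216) + (-36) + (-6) + (-1) + (-0.166667) + (-0.0277778) + (-0.00462963) + (-0.000771605) + (-0.000128601) + (-2.14335e-05) + (-3.57225e-06)
Sum = -335923.2
Rounded to 6 significant figures: -335923

-335923


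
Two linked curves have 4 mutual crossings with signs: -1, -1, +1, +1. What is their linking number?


Step 1: Count positive crossings: 2
Step 2: Count negative crossings: 2
Step 3: Sum of signs = 2 - 2 = 0
Step 4: Linking number = sum/2 = 0/2 = 0

0


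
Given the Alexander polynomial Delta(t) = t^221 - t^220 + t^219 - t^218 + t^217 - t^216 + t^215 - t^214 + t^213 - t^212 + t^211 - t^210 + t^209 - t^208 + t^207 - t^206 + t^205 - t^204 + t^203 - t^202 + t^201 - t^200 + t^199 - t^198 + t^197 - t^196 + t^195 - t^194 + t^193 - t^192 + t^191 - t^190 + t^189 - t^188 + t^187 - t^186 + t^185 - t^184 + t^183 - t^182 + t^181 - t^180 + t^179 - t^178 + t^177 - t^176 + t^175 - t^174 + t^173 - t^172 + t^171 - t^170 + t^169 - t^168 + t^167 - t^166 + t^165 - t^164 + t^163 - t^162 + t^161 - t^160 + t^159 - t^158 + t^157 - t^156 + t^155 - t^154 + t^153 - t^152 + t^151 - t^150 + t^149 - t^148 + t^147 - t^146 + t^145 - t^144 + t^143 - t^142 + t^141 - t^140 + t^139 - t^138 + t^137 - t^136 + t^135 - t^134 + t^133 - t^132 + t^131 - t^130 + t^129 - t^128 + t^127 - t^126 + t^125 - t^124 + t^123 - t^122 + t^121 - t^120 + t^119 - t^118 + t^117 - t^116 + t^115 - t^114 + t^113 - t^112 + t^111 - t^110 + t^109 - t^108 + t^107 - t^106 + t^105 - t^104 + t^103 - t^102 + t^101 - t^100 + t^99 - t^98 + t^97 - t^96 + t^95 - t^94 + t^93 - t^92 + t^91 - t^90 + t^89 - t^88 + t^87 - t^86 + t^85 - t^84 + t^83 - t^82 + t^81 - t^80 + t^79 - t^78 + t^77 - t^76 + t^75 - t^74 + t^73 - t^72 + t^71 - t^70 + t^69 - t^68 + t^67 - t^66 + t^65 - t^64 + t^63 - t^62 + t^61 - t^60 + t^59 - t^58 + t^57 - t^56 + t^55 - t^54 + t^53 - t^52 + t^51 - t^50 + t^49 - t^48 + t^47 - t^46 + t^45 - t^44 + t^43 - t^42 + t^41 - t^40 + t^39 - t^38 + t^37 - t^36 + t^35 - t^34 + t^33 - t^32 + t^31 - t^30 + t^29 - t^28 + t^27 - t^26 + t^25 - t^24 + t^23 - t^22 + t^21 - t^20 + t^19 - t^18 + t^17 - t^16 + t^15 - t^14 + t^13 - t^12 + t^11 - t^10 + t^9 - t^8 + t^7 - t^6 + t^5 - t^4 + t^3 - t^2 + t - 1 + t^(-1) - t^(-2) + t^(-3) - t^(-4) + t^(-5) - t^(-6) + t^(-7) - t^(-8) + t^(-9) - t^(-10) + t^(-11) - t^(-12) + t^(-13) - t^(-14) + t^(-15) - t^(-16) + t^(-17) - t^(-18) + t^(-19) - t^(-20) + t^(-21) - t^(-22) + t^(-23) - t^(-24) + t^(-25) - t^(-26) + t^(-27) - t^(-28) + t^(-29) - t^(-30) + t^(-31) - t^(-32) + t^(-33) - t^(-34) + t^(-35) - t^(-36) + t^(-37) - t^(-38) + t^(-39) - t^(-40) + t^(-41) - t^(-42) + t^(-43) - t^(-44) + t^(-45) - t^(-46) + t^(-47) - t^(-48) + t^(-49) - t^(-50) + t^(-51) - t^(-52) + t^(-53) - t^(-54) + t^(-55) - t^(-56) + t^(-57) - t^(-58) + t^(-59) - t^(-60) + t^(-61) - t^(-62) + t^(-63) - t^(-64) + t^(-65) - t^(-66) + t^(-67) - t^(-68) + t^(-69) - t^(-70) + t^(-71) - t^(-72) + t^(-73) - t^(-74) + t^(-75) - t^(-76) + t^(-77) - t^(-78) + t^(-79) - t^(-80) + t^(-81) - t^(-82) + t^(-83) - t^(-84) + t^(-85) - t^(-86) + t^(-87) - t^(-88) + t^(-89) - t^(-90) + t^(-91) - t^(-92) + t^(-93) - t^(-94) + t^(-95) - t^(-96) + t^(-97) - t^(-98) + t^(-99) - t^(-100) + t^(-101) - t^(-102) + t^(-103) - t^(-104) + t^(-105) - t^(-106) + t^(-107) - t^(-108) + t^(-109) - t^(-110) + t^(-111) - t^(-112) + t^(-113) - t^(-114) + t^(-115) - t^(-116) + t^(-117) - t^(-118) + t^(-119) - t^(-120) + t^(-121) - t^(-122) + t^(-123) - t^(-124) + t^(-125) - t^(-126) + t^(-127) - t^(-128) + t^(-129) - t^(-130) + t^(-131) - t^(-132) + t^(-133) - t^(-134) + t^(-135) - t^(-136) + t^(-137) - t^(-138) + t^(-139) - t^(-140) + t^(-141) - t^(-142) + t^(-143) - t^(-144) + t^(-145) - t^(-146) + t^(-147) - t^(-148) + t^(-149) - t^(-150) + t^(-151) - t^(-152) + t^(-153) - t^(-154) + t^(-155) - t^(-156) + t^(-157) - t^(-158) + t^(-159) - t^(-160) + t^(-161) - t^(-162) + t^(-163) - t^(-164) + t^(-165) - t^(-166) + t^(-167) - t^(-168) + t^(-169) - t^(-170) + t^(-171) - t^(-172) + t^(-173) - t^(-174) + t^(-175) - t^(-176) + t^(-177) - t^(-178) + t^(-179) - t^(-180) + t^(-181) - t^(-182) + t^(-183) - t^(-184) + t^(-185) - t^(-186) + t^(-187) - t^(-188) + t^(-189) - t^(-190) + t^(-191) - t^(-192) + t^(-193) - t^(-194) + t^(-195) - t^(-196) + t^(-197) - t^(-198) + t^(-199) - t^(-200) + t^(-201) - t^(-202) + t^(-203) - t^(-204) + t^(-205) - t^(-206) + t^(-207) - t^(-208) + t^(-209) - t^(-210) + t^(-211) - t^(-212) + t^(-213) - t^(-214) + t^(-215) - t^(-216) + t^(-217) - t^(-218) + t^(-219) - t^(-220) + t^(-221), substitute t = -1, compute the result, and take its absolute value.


Step 1: The polynomial has 443 terms with alternating signs, exponents from 221 down to -221.
Step 2: Substitute t = -1. The i-th term has coefficient (-1)^i and exponent (m-i),
  so its value is (-1)^i * (-1)^(m-i) = (-1)^m = -1 for every i.
Step 3: All 443 terms equal -1, so Delta(-1) = 443 * (-1) = -443
Step 4: |Delta(-1)| = 443

443


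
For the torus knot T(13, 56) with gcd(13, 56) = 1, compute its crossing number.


For a torus knot T(p, q) with gcd(p,q)=1,
the crossing number is min(p*(q-1), q*(p-1)).
p*(q-1) = 13*55 = 715
q*(p-1) = 56*12 = 672
min(715, 672) = 672

672


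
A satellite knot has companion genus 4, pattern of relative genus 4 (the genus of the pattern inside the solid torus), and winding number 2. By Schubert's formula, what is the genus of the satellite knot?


Schubert: g(satellite) = g_rel(pattern) + |winding| * g(companion),
where g_rel(pattern) is the genus of the pattern relative to the solid torus.
= 4 + 2 * 4
= 4 + 8 = 12

12


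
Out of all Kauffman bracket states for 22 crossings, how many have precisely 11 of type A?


We choose which 11 of 22 crossings get A-smoothings.
C(22, 11) = 22! / (11! * 11!)
= 705432

705432


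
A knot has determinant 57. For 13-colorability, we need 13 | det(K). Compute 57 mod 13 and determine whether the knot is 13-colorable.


Step 1: A knot is p-colorable if and only if p divides its determinant.
Step 2: Compute 57 mod 13.
57 = 4 * 13 + 5
Step 3: 57 mod 13 = 5
Step 4: The knot is 13-colorable: no

5


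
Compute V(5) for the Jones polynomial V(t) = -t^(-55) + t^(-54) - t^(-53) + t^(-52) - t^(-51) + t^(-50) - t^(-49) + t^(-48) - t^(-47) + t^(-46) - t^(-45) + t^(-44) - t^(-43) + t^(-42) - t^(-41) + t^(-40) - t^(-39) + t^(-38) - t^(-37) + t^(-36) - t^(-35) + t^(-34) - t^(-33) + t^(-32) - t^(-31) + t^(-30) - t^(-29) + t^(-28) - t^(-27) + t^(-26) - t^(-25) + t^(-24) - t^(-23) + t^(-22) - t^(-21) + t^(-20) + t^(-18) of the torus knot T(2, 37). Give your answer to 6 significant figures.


Substituting t = 5 into V(t) = -t^(-55) + t^(-54) - t^(-53) + t^(-52) - t^(-51) + t^(-50) - t^(-49) + t^(-48) - t^(-47) + t^(-46) - t^(-45) + t^(-44) - t^(-43) + t^(-42) - t^(-41) + t^(-40) - t^(-39) + t^(-38) - t^(-37) + t^(-36) - t^(-35) + t^(-34) - t^(-33) + t^(-32) - t^(-31) + t^(-30) - t^(-29) + t^(-28) - t^(-27) + t^(-26) - t^(-25) + t^(-24) - t^(-23) + t^(-22) - t^(-21) + t^(-20) + t^(-18):
  (-)t^(-55) = -3.60288e-39
  (+)t^(-54) = 1.80144e-38
  (-)t^(-53) = -9.0072e-38
  (+)t^(-52) = 4.5036e-37
  (-)t^(-51) = -2.2518e-36
  (+)t^(-50) = 1.1259e-35
  (-)t^(-49) = -5.6295e-35
  (+)t^(-48) = 2.81475e-34
  (-)t^(-47) = -1.40737e-33
  (+)t^(-46) = 7.03687e-33
  (-)t^(-45) = -3.51844e-32
  (+)t^(-44) = 1.75922e-31
  (-)t^(-43) = -8.79609e-31
  (+)t^(-42) = 4.39805e-30
  (-)t^(-41) = -2.19902e-29
  (+)t^(-40) = 1.09951e-28
  (-)t^(-39) = -5.49756e-28
  (+)t^(-38) = 2.74878e-27
  (-)t^(-37) = -1.37439e-26
  (+)t^(-36) = 6.87195e-26
  (-)t^(-35) = -3.43597e-25
  (+)t^(-34) = 1.71799e-24
  (-)t^(-33) = -8.58993e-24
  (+)t^(-32) = 4.29497e-23
  (-)t^(-31) = -2.14748e-22
  (+)t^(-30) = 1.07374e-21
  (-)t^(-29) = -5.36871e-21
  (+)t^(-28) = 2.68435e-20
  (-)t^(-27) = -1.34218e-19
  (+)t^(-26) = 6.71089e-19
  (-)t^(-25) = -3.35544e-18
  (+)t^(-24) = 1.67772e-17
  (-)t^(-23) = -8.38861e-17
  (+)t^(-22) = 4.1943e-16
  (-)t^(-21) = -2.09715e-15
  (+)t^(-20) = 1.04858e-14
  (+)t^(-18) = 2.62144e-13
Sum = (-3.60288e-39) + (1.80144e-38) + (-9.0072e-38) + (4.5036e-37) + (-2.2518e-36) + (1.1259e-35) + (-5.6295e-35) + (2.81475e-34) + (-1.40737e-33) + (7.03687e-33) + (-3.51844e-32) + (1.75922e-31) + (-8.79609e-31) + (4.39805e-30) + (-2.19902e-29) + (1.09951e-28) + (-5.49756e-28) + (2.74878e-27) + (-1.37439e-26) + (6.87195e-26) + (-3.43597e-25) + (1.71799e-24) + (-8.58993e-24) + (4.29497e-23) + (-2.14748e-22) + (1.07374e-21) + (-5.36871e-21) + (2.68435e-20) + (-1.34218e-19) + (6.71089e-19) + (-3.35544e-18) + (1.67772e-17) + (-8.38861e-17) + (4.1943e-16) + (-2.09715e-15) + (1.04858e-14) + (2.62144e-13)
= 2.708821333e-13
Rounded to 6 significant figures: 2.70882e-13

2.70882e-13


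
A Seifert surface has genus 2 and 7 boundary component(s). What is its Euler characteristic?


chi = 2 - 2g - b
= 2 - 2*2 - 7
= 2 - 4 - 7 = -9

-9


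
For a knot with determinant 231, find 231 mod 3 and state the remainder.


Step 1: A knot is p-colorable if and only if p divides its determinant.
Step 2: Compute 231 mod 3.
231 = 77 * 3 + 0
Step 3: 231 mod 3 = 0
Step 4: The knot is 3-colorable: yes

0


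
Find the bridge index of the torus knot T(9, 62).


The bridge number of T(p,q) is min(p,q).
min(9, 62) = 9

9


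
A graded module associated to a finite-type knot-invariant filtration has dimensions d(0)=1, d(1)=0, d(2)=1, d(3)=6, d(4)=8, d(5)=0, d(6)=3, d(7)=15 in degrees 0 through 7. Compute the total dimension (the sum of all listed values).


Total dimension = d(0) + d(1) + ... + d(7)
= 1 + 0 + 1 + 6 + 8 + 0 + 3 + 15
= 34

34


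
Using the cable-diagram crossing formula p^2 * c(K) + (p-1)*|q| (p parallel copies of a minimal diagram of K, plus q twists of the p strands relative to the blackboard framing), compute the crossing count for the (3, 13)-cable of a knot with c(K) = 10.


Step 1: Each of the c(K) crossings of the companion diagram becomes p*p = p^2 crossings among the p parallel strands, and each of the |q| twists s_1 s_2 ... s_(p-1) adds (p-1) crossings.
  Crossings = p^2 * c(K) + (p-1)*|q|
Step 2: = 3^2 * 10 + (3-1)*13
Step 3: = 9*10 + 2*13
Step 4: = 90 + 26 = 116

116


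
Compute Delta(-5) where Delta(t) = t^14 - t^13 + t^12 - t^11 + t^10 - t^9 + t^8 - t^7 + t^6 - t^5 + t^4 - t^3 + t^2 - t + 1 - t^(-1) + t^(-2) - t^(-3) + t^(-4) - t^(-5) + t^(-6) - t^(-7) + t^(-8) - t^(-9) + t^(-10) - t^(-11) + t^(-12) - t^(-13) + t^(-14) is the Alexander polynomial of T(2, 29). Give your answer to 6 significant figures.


Substituting t = -5 into Delta(t) = t^14 - t^13 + t^12 - t^11 + t^10 - t^9 + t^8 - t^7 + t^6 - t^5 + t^4 - t^3 + t^2 - t + 1 - t^(-1) + t^(-2) - t^(-3) + t^(-4) - t^(-5) + t^(-6) - t^(-7) + t^(-8) - t^(-9) + t^(-10) - t^(-11) + t^(-12) - t^(-13) + t^(-14):
Term values: (6103515625) + (1220703125) + (244140625) + (48828125) + (9765625) + (1953125) + (390625) + (78125) + (15625) + (3125) + (625) + (125) + (25) + (5) + (1) + (0.2) + (0.04) + (0.008) + (0.0016) + (0.00032) + (6.4e-05) + (1.28e-05) + (2.56e-06) + (5.12e-07) + (1.024e-07) + (2.048e-08) + (4.096e-09) + (8.192e-10) + (1.6384e-10)
Sum = 7629394531
Rounded to 6 significant figures: 7.62939e+09

7.62939e+09


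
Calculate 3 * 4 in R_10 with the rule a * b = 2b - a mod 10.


3 * 4 = 2*4 - 3 mod 10
= 8 - 3 mod 10
= 5 mod 10 = 5

5


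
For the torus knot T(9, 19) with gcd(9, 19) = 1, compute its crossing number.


For a torus knot T(p, q) with gcd(p,q)=1,
the crossing number is min(p*(q-1), q*(p-1)).
p*(q-1) = 9*18 = 162
q*(p-1) = 19*8 = 152
min(162, 152) = 152

152


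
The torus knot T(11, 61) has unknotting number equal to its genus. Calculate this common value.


For a torus knot T(p,q), both the unknotting number and genus equal (p-1)(q-1)/2.
= (11-1)(61-1)/2
= 10*60/2
= 600/2 = 300

300


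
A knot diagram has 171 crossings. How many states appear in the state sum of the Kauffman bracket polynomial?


Each crossing contributes 2 choices (A-smoothing or B-smoothing).
Total states = 2^171 = 2993155353253689176481146537402947624255349848014848

2993155353253689176481146537402947624255349848014848


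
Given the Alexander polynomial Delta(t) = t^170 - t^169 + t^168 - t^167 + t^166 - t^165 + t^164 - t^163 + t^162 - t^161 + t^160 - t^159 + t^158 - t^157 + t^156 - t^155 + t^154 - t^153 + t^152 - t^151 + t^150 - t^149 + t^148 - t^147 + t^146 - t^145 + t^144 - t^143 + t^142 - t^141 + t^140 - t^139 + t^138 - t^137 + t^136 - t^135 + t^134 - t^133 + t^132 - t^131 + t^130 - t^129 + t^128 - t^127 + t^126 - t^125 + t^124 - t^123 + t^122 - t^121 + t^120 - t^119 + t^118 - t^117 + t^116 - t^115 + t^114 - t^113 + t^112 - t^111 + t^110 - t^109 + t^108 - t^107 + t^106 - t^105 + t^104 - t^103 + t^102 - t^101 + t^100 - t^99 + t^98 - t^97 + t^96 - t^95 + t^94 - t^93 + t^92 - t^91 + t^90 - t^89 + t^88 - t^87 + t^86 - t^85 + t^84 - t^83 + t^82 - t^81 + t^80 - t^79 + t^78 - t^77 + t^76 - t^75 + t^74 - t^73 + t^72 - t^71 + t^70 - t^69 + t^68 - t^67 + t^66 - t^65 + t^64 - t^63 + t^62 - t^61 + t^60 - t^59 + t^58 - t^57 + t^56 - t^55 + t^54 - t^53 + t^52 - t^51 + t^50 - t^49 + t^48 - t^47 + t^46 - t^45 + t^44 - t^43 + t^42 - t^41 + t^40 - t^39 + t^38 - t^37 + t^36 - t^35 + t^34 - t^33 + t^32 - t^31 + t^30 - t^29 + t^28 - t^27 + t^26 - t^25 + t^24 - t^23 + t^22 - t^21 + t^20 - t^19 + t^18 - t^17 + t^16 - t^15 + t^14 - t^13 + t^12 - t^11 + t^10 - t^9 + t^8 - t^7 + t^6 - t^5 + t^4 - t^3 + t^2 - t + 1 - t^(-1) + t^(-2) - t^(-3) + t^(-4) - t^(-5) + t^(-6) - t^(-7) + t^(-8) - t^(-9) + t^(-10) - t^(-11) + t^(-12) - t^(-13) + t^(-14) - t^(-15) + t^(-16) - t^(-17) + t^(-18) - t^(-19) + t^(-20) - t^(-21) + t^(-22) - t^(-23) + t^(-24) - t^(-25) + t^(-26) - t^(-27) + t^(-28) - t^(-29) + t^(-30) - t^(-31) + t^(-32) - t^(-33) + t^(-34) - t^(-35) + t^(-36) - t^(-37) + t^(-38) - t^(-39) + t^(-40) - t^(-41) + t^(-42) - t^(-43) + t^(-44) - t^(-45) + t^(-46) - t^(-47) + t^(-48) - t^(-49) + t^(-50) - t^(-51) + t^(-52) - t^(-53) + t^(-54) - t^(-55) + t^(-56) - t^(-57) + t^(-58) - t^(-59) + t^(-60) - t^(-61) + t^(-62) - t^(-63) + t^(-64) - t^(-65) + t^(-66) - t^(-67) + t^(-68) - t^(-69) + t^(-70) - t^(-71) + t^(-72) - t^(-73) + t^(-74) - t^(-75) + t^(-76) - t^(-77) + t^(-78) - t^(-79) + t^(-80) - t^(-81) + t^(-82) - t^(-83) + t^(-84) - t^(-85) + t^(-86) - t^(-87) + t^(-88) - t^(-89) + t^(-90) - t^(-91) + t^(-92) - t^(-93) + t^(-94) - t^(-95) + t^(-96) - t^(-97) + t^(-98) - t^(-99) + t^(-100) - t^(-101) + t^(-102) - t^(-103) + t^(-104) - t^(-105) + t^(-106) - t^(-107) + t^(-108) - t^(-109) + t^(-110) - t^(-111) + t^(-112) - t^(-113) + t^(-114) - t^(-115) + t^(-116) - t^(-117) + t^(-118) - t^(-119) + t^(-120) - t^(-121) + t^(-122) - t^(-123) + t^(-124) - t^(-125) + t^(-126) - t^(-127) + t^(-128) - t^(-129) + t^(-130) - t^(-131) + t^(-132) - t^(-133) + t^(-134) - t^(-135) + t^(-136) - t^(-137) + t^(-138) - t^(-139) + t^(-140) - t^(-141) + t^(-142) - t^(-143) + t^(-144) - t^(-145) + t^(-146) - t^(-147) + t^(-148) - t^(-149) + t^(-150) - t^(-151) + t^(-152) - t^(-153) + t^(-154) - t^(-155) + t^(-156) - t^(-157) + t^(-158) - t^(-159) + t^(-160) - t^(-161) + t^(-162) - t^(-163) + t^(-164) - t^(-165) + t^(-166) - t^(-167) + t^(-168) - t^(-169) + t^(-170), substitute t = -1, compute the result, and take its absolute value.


Step 1: The polynomial has 341 terms with alternating signs, exponents from 170 down to -170.
Step 2: Substitute t = -1. The i-th term has coefficient (-1)^i and exponent (m-i),
  so its value is (-1)^i * (-1)^(m-i) = (-1)^m = 1 for every i.
Step 3: All 341 terms equal 1, so Delta(-1) = 341 * (1) = 341
Step 4: |Delta(-1)| = 341

341


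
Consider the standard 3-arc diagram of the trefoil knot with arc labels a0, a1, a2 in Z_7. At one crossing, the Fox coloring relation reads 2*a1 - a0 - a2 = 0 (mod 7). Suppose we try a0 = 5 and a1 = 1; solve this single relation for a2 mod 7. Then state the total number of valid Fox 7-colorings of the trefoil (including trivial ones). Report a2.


Step 1: Apply the given crossing relation 2*a1 - a0 - a2 = 0 (mod 7).
  a2 = 2*a1 - a0 mod 7
  a2 = 2*1 - 5 mod 7
  a2 = 2 - 5 mod 7
  a2 = -3 mod 7 = 4
Step 2: The trefoil has determinant 3.
  Number of Fox p-colorings (p prime) is p^2 if p = 3, else p.
  Since 7 does not divide 3, only trivial (constant) colorings exist.
  (So the trial a0 = 5, a1 = 1 with a0 != a1 does NOT extend to a valid coloring of the whole trefoil: the other two crossing relations require 3*(a1 - a0) = 0 (mod 7), which fails.)
  Total colorings = 7
Step 3: a2 = 4, total Fox 7-colorings = 7

4


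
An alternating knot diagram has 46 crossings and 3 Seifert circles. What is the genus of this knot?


For alternating knots, g = (c - s + 1)/2.
= (46 - 3 + 1)/2
= 44/2 = 22

22


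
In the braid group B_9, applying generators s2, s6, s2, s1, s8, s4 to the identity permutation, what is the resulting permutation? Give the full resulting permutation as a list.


Starting with identity [1, 2, 3, 4, 5, 6, 7, 8, 9].
Apply generators in sequence:
  After s2: [1, 3, 2, 4, 5, 6, 7, 8, 9]
  After s6: [1, 3, 2, 4, 5, 7, 6, 8, 9]
  After s2: [1, 2, 3, 4, 5, 7, 6, 8, 9]
  After s1: [2, 1, 3, 4, 5, 7, 6, 8, 9]
  After s8: [2, 1, 3, 4, 5, 7, 6, 9, 8]
  After s4: [2, 1, 3, 5, 4, 7, 6, 9, 8]
Final permutation: [2, 1, 3, 5, 4, 7, 6, 9, 8]

[2, 1, 3, 5, 4, 7, 6, 9, 8]


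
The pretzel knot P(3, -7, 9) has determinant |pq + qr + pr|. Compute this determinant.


Step 1: Compute pq + qr + pr.
pq = 3*(-7) = -21
qr = (-7)*9 = -63
pr = 3*9 = 27
pq + qr + pr = -21 + (-63) + 27 = -57
Step 2: Take absolute value.
det(P(3,-7,9)) = |-57| = 57

57


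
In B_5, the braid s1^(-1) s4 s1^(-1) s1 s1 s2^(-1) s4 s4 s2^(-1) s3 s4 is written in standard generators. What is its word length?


The word length counts the number of generators (including inverses).
Listing each generator: s1^(-1), s4, s1^(-1), s1, s1, s2^(-1), s4, s4, s2^(-1), s3, s4
There are 11 generators in this braid word.

11


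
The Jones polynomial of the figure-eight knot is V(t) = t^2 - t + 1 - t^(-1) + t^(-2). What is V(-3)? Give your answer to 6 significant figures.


Substituting t = -3 into V(t) = t^2 - t + 1 - t^(-1) + t^(-2):
  (+)t^(2) = 9
  (-)t^(1) = 3
  (+)t^(0) = 1
  (-)t^(-1) = 0.333333
  (+)t^(-2) = 0.111111
Sum = (9) + (3) + (1) + (0.333333) + (0.111111)
= 13.44444444
Rounded to 6 significant figures: 13.4444

13.4444


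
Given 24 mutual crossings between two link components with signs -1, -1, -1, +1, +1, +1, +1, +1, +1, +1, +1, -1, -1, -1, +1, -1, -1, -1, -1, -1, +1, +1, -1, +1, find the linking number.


Step 1: Count positive crossings: 12
Step 2: Count negative crossings: 12
Step 3: Sum of signs = 12 - 12 = 0
Step 4: Linking number = sum/2 = 0/2 = 0

0


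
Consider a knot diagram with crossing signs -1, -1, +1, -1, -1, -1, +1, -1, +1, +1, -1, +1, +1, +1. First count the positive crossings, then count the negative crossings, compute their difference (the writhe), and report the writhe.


Step 1: Count positive crossings (+1).
Positive crossings: 7
Step 2: Count negative crossings (-1).
Negative crossings: 7
Step 3: Writhe = (positive) - (negative)
w = 7 - 7 = 0
Step 4: |w| = 0, and w is zero

0


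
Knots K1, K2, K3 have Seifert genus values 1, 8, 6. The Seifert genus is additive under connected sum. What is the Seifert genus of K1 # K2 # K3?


The Seifert genus is additive under connected sum.
Seifert genus(K1 # K2 # K3) = (1) + (8) + (6)
= 15

15


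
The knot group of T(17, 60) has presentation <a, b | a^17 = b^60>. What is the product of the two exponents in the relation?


The relation is a^17 = b^60.
Product of exponents = 17 * 60
= 1020

1020


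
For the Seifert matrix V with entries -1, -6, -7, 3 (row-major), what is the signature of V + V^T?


Step 1: V + V^T = [[-2, -13], [-13, 6]]
Step 2: trace = 4, det = -181
Step 3: Discriminant = 4^2 - 4*(-181) = 740
Step 4: Eigenvalues: 15.6015, -11.6015
Step 5: Signature = (# positive eigenvalues) - (# negative eigenvalues) = 0

0


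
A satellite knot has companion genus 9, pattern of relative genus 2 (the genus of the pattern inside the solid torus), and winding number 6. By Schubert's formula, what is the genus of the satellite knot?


Schubert: g(satellite) = g_rel(pattern) + |winding| * g(companion),
where g_rel(pattern) is the genus of the pattern relative to the solid torus.
= 2 + 6 * 9
= 2 + 54 = 56

56


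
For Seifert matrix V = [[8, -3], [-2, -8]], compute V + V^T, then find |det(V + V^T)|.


Step 1: Form V + V^T where V = [[8, -3], [-2, -8]]
  V^T = [[8, -2], [-3, -8]]
  V + V^T = [[16, -5], [-5, -16]]
Step 2: det(V + V^T) = 16*(-16) - (-5)*(-5)
  = -256 - 25 = -281
Step 3: Knot determinant = |det(V + V^T)| = |-281| = 281

281


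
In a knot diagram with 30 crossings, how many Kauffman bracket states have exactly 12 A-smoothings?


We choose which 12 of 30 crossings get A-smoothings.
C(30, 12) = 30! / (12! * 18!)
= 86493225

86493225


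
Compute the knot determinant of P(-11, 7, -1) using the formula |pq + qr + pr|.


Step 1: Compute pq + qr + pr.
pq = (-11)*7 = -77
qr = 7*(-1) = -7
pr = (-11)*(-1) = 11
pq + qr + pr = -77 + (-7) + 11 = -73
Step 2: Take absolute value.
det(P(-11,7,-1)) = |-73| = 73

73


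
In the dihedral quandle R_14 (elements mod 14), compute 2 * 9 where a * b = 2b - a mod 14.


2 * 9 = 2*9 - 2 mod 14
= 18 - 2 mod 14
= 16 mod 14 = 2

2


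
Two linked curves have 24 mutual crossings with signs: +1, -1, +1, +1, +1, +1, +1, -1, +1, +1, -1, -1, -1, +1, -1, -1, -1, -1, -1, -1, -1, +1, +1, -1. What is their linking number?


Step 1: Count positive crossings: 11
Step 2: Count negative crossings: 13
Step 3: Sum of signs = 11 - 13 = -2
Step 4: Linking number = sum/2 = -2/2 = -1

-1


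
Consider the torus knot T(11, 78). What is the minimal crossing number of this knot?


For a torus knot T(p, q) with gcd(p,q)=1,
the crossing number is min(p*(q-1), q*(p-1)).
p*(q-1) = 11*77 = 847
q*(p-1) = 78*10 = 780
min(847, 780) = 780

780


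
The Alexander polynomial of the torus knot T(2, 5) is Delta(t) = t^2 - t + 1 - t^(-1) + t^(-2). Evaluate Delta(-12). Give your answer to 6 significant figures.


Substituting t = -12 into Delta(t) = t^2 - t + 1 - t^(-1) + t^(-2):
Term values: (144) + (12) + (1) + (0.0833333) + (0.00694444)
Sum = 157.0902778
Rounded to 6 significant figures: 157.09

157.09


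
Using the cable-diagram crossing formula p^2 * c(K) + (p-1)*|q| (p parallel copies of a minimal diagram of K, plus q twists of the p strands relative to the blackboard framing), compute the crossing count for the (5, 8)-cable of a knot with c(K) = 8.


Step 1: Each of the c(K) crossings of the companion diagram becomes p*p = p^2 crossings among the p parallel strands, and each of the |q| twists s_1 s_2 ... s_(p-1) adds (p-1) crossings.
  Crossings = p^2 * c(K) + (p-1)*|q|
Step 2: = 5^2 * 8 + (5-1)*8
Step 3: = 25*8 + 4*8
Step 4: = 200 + 32 = 232

232


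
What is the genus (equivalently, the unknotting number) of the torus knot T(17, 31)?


For a torus knot T(p,q), both the unknotting number and genus equal (p-1)(q-1)/2.
= (17-1)(31-1)/2
= 16*30/2
= 480/2 = 240

240


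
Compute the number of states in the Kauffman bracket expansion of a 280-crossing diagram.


Each crossing contributes 2 choices (A-smoothing or B-smoothing).
Total states = 2^280 = 1942668892225729070919461906823518906642406839052139521251812409738904285205208498176

1942668892225729070919461906823518906642406839052139521251812409738904285205208498176


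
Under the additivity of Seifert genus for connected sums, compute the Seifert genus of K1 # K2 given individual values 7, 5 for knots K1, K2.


The Seifert genus is additive under connected sum.
Seifert genus(K1 # K2) = (7) + (5)
= 12

12


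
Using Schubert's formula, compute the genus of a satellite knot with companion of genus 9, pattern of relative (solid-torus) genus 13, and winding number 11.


Schubert: g(satellite) = g_rel(pattern) + |winding| * g(companion),
where g_rel(pattern) is the genus of the pattern relative to the solid torus.
= 13 + 11 * 9
= 13 + 99 = 112

112


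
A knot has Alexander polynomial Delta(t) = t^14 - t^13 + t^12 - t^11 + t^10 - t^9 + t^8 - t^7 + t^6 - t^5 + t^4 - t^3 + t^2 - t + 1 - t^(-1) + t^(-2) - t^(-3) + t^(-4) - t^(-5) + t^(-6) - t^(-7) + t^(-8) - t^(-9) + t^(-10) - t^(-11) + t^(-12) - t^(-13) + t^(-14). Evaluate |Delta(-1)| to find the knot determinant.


Step 1: The polynomial has 29 terms with alternating signs, exponents from 14 down to -14.
Step 2: Substitute t = -1. The i-th term has coefficient (-1)^i and exponent (m-i),
  so its value is (-1)^i * (-1)^(m-i) = (-1)^m = 1 for every i.
Step 3: All 29 terms equal 1, so Delta(-1) = 29 * (1) = 29
Step 4: |Delta(-1)| = 29

29


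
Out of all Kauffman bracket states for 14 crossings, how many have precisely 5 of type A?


We choose which 5 of 14 crossings get A-smoothings.
C(14, 5) = 14! / (5! * 9!)
= 2002

2002


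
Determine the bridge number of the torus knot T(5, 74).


The bridge number of T(p,q) is min(p,q).
min(5, 74) = 5

5


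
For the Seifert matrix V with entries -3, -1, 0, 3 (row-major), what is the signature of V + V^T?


Step 1: V + V^T = [[-6, -1], [-1, 6]]
Step 2: trace = 0, det = -37
Step 3: Discriminant = 0^2 - 4*(-37) = 148
Step 4: Eigenvalues: 6.08276, -6.08276
Step 5: Signature = (# positive eigenvalues) - (# negative eigenvalues) = 0

0


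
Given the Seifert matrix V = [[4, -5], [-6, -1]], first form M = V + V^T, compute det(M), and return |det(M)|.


Step 1: Form V + V^T where V = [[4, -5], [-6, -1]]
  V^T = [[4, -6], [-5, -1]]
  V + V^T = [[8, -11], [-11, -2]]
Step 2: det(V + V^T) = 8*(-2) - (-11)*(-11)
  = -16 - 121 = -137
Step 3: Knot determinant = |det(V + V^T)| = |-137| = 137

137


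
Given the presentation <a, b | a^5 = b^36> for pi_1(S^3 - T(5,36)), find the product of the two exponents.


The relation is a^5 = b^36.
Product of exponents = 5 * 36
= 180

180


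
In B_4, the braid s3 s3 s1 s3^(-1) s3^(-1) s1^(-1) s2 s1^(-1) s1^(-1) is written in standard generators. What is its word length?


The word length counts the number of generators (including inverses).
Listing each generator: s3, s3, s1, s3^(-1), s3^(-1), s1^(-1), s2, s1^(-1), s1^(-1)
There are 9 generators in this braid word.

9


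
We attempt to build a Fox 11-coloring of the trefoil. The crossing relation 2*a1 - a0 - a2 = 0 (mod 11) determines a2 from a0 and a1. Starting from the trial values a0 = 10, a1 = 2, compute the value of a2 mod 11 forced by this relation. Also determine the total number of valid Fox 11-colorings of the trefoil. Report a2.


Step 1: Apply the given crossing relation 2*a1 - a0 - a2 = 0 (mod 11).
  a2 = 2*a1 - a0 mod 11
  a2 = 2*2 - 10 mod 11
  a2 = 4 - 10 mod 11
  a2 = -6 mod 11 = 5
Step 2: The trefoil has determinant 3.
  Number of Fox p-colorings (p prime) is p^2 if p = 3, else p.
  Since 11 does not divide 3, only trivial (constant) colorings exist.
  (So the trial a0 = 10, a1 = 2 with a0 != a1 does NOT extend to a valid coloring of the whole trefoil: the other two crossing relations require 3*(a1 - a0) = 0 (mod 11), which fails.)
  Total colorings = 11
Step 3: a2 = 5, total Fox 11-colorings = 11

5


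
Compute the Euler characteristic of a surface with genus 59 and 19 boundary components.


chi = 2 - 2g - b
= 2 - 2*59 - 19
= 2 - 118 - 19 = -135

-135


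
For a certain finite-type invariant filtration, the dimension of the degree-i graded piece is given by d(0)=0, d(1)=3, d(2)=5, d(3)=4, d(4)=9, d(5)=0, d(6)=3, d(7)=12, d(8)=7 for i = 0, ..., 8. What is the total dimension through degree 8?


Total dimension = d(0) + d(1) + ... + d(8)
= 0 + 3 + 5 + 4 + 9 + 0 + 3 + 12 + 7
= 43

43


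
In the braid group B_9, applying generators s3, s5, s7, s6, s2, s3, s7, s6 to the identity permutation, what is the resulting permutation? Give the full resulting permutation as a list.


Starting with identity [1, 2, 3, 4, 5, 6, 7, 8, 9].
Apply generators in sequence:
  After s3: [1, 2, 4, 3, 5, 6, 7, 8, 9]
  After s5: [1, 2, 4, 3, 6, 5, 7, 8, 9]
  After s7: [1, 2, 4, 3, 6, 5, 8, 7, 9]
  After s6: [1, 2, 4, 3, 6, 8, 5, 7, 9]
  After s2: [1, 4, 2, 3, 6, 8, 5, 7, 9]
  After s3: [1, 4, 3, 2, 6, 8, 5, 7, 9]
  After s7: [1, 4, 3, 2, 6, 8, 7, 5, 9]
  After s6: [1, 4, 3, 2, 6, 7, 8, 5, 9]
Final permutation: [1, 4, 3, 2, 6, 7, 8, 5, 9]

[1, 4, 3, 2, 6, 7, 8, 5, 9]


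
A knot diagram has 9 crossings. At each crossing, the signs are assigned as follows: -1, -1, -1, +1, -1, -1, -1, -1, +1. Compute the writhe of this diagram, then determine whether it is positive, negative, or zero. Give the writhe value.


Step 1: Count positive crossings (+1).
Positive crossings: 2
Step 2: Count negative crossings (-1).
Negative crossings: 7
Step 3: Writhe = (positive) - (negative)
w = 2 - 7 = -5
Step 4: |w| = 5, and w is negative

-5


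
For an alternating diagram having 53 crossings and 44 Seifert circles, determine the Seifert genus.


For alternating knots, g = (c - s + 1)/2.
= (53 - 44 + 1)/2
= 10/2 = 5

5


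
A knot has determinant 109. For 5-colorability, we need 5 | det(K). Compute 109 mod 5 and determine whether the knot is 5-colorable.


Step 1: A knot is p-colorable if and only if p divides its determinant.
Step 2: Compute 109 mod 5.
109 = 21 * 5 + 4
Step 3: 109 mod 5 = 4
Step 4: The knot is 5-colorable: no

4


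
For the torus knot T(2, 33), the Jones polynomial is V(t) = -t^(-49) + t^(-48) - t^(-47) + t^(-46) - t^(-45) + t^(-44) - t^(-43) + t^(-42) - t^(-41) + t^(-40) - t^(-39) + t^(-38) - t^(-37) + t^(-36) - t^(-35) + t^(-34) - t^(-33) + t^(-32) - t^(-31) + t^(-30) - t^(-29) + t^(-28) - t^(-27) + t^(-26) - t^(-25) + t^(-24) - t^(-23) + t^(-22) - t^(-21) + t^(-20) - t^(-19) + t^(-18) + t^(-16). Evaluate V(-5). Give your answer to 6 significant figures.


Substituting t = -5 into V(t) = -t^(-49) + t^(-48) - t^(-47) + t^(-46) - t^(-45) + t^(-44) - t^(-43) + t^(-42) - t^(-41) + t^(-40) - t^(-39) + t^(-38) - t^(-37) + t^(-36) - t^(-35) + t^(-34) - t^(-33) + t^(-32) - t^(-31) + t^(-30) - t^(-29) + t^(-28) - t^(-27) + t^(-26) - t^(-25) + t^(-24) - t^(-23) + t^(-22) - t^(-21) + t^(-20) - t^(-19) + t^(-18) + t^(-16):
  (-)t^(-49) = 5.6295e-35
  (+)t^(-48) = 2.81475e-34
  (-)t^(-47) = 1.40737e-33
  (+)t^(-46) = 7.03687e-33
  (-)t^(-45) = 3.51844e-32
  (+)t^(-44) = 1.75922e-31
  (-)t^(-43) = 8.79609e-31
  (+)t^(-42) = 4.39805e-30
  (-)t^(-41) = 2.19902e-29
  (+)t^(-40) = 1.09951e-28
  (-)t^(-39) = 5.49756e-28
  (+)t^(-38) = 2.74878e-27
  (-)t^(-37) = 1.37439e-26
  (+)t^(-36) = 6.87195e-26
  (-)t^(-35) = 3.43597e-25
  (+)t^(-34) = 1.71799e-24
  (-)t^(-33) = 8.58993e-24
  (+)t^(-32) = 4.29497e-23
  (-)t^(-31) = 2.14748e-22
  (+)t^(-30) = 1.07374e-21
  (-)t^(-29) = 5.36871e-21
  (+)t^(-28) = 2.68435e-20
  (-)t^(-27) = 1.34218e-19
  (+)t^(-26) = 6.71089e-19
  (-)t^(-25) = 3.35544e-18
  (+)t^(-24) = 1.67772e-17
  (-)t^(-23) = 8.38861e-17
  (+)t^(-22) = 4.1943e-16
  (-)t^(-21) = 2.09715e-15
  (+)t^(-20) = 1.04858e-14
  (-)t^(-19) = 5.24288e-14
  (+)t^(-18) = 2.62144e-13
  (+)t^(-16) = 6.5536e-12
Sum = (5.6295e-35) + (2.81475e-34) + (1.40737e-33) + (7.03687e-33) + (3.51844e-32) + (1.75922e-31) + (8.79609e-31) + (4.39805e-30) + (2.19902e-29) + (1.09951e-28) + (5.49756e-28) + (2.74878e-27) + (1.37439e-26) + (6.87195e-26) + (3.43597e-25) + (1.71799e-24) + (8.58993e-24) + (4.29497e-23) + (2.14748e-22) + (1.07374e-21) + (5.36871e-21) + (2.68435e-20) + (1.34218e-19) + (6.71089e-19) + (3.35544e-18) + (1.67772e-17) + (8.38861e-17) + (4.1943e-16) + (2.09715e-15) + (1.04858e-14) + (5.24288e-14) + (2.62144e-13) + (6.5536e-12)
= 6.88128e-12
Rounded to 6 significant figures: 6.88128e-12

6.88128e-12


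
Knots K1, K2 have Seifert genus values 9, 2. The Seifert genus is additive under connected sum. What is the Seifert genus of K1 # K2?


The Seifert genus is additive under connected sum.
Seifert genus(K1 # K2) = (9) + (2)
= 11

11


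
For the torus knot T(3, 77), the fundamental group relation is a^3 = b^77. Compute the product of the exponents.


The relation is a^3 = b^77.
Product of exponents = 3 * 77
= 231

231


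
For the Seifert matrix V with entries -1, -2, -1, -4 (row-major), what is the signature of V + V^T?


Step 1: V + V^T = [[-2, -3], [-3, -8]]
Step 2: trace = -10, det = 7
Step 3: Discriminant = (-10)^2 - 4*7 = 72
Step 4: Eigenvalues: -0.757359, -9.24264
Step 5: Signature = (# positive eigenvalues) - (# negative eigenvalues) = -2

-2


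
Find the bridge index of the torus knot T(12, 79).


The bridge number of T(p,q) is min(p,q).
min(12, 79) = 12

12


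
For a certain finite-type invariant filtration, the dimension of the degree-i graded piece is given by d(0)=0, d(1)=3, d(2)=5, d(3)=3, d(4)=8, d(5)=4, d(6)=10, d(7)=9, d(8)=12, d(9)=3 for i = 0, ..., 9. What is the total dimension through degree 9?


Total dimension = d(0) + d(1) + ... + d(9)
= 0 + 3 + 5 + 3 + 8 + 4 + 10 + 9 + 12 + 3
= 57

57
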